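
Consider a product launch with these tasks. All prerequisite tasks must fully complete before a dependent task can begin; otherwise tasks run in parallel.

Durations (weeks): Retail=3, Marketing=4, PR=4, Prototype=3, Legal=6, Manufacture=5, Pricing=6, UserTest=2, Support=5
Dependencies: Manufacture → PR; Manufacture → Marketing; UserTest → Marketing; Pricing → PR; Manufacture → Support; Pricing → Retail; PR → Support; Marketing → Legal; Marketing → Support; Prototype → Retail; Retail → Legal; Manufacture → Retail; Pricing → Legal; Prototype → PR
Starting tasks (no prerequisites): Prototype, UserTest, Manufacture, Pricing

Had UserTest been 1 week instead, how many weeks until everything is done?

15

Critical path before the change: Manufacture→Marketing→Legal = 5+4+6 = 15 giving 15 weeks.
UserTest has 3 weeks of float (longest path through it is 12).
No other chain overtakes it, so the finish is 15 weeks.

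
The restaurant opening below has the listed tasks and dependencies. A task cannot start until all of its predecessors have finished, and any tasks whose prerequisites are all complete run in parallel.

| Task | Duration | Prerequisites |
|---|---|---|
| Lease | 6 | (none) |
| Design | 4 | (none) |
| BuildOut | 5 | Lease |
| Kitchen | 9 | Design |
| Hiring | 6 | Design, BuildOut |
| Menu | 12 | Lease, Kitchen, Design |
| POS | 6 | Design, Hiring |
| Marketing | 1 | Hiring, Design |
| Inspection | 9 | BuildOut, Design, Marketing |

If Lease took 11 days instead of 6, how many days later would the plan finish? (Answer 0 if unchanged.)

Actual critical path: Lease→BuildOut→Hiring→Marketing→Inspection = 6+5+6+1+9 = 27 ⇒ 27 days.
Since Lease is critical, the +5 change carries straight to that chain (now 32 days).
No other chain overtakes it, so the finish is 32 days.
Change in finish: 32 − 27 = +5 days.

5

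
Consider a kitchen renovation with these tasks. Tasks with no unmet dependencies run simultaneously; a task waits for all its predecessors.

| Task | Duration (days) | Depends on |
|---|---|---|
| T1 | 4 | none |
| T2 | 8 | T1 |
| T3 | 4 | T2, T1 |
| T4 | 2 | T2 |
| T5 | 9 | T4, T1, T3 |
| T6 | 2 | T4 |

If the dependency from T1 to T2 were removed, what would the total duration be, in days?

21

Before: longest chain T1→T2→T3→T5 = 4+8+4+9 = 25, finish 25.
Without T1→T2, T2's earliest start moves from 4 to 0.
New critical path: T2→T3→T5 = 8+4+9 = 21 ⇒ 21 days.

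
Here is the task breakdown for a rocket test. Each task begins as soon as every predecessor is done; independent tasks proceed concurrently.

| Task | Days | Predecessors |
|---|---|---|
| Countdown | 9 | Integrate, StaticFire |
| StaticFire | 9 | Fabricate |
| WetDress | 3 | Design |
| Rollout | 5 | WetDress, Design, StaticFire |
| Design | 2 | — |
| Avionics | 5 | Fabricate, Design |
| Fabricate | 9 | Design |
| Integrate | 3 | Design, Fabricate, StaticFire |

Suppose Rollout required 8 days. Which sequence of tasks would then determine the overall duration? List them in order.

Critical path before the change: Design→Fabricate→StaticFire→Integrate→Countdown = 2+9+9+3+9 = 32 giving 32 days.
The longest path through Rollout is only 25 days, so Rollout has float 7.
That remains the longest chain; total 32 days.

Design, Fabricate, StaticFire, Integrate, Countdown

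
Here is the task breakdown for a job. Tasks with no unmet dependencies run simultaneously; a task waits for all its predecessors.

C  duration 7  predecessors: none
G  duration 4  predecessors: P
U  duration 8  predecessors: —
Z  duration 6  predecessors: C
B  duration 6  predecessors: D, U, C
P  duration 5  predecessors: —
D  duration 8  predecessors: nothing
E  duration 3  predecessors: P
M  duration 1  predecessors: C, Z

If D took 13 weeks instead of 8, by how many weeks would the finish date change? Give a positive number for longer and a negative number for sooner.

Actual critical path: D→B = 8+6 = 14 ⇒ 14 weeks.
D lies on that path, so at 13 weeks the path becomes 19 weeks.
The critical path is still D→B; finish is now 19 weeks.
Change in finish: 19 − 14 = +5 weeks.

5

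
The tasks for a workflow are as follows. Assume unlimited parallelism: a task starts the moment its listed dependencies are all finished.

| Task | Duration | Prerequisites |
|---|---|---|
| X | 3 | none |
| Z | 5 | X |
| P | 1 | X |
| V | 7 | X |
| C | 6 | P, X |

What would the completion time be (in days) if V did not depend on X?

Original critical path: X→P→C = 3+1+6 = 10 ⇒ 10 days.
Without X→V, V's earliest start moves from 3 to 0.
The longest chain is now X→P→C = 3+1+6 = 10, so the job takes 10 days.

10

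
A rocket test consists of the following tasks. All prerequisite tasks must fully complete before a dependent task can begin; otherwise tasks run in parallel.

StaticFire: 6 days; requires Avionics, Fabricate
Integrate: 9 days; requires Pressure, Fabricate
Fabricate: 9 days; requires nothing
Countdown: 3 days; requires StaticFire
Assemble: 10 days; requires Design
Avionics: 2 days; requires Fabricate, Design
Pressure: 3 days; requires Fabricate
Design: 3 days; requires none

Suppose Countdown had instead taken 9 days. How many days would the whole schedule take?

The binding path is Fabricate→Pressure→Integrate = 9+3+9 = 21; finish at 21 days.
Countdown has 1 day of float (longest path through it is 20).
The binding chain switches to Fabricate→Avionics→StaticFire→Countdown = 9+2+6+9 = 26; finish 26 days.

26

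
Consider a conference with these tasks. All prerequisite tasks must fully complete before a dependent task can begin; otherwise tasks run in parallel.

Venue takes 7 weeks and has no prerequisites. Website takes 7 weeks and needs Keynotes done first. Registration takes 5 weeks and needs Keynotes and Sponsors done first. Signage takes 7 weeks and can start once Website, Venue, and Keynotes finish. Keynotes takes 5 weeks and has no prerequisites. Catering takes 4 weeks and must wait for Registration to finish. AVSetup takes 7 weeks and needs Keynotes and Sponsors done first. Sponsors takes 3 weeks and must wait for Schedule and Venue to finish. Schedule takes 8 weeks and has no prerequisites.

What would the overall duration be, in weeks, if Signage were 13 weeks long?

The binding path is Schedule→Sponsors→Registration→Catering = 8+3+5+4 = 20; finish at 20 weeks.
Signage is off the critical path — its longest chain is 19 weeks, giving 1 of slack.
New critical path: Keynotes→Website→Signage = 5+7+13 = 25 ⇒ 25 weeks.

25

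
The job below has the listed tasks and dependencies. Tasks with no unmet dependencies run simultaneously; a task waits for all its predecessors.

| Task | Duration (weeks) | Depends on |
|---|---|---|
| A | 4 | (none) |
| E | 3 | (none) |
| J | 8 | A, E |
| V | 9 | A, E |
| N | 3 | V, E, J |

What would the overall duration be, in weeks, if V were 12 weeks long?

19

As given, the longest chain is A→V→N = 4+9+3 = 16, so the finish is 16 weeks.
Since V is critical, the +3 change carries straight to that chain (now 19 weeks).
The critical path is still A→V→N; finish is now 19 weeks.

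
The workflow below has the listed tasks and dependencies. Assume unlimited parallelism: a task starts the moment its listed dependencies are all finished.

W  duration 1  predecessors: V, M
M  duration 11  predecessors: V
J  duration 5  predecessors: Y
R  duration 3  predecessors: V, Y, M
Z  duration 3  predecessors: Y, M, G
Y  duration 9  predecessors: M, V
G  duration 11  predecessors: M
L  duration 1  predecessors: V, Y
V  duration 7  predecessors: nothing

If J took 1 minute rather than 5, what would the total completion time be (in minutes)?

32

As given, the longest chain is V→M→Y→J = 7+11+9+5 = 32, so the finish is 32 minutes.
J lies on that path, so at 1 minute the path becomes 28 minutes.
The binding chain switches to V→M→G→Z = 7+11+11+3 = 32; finish 32 minutes.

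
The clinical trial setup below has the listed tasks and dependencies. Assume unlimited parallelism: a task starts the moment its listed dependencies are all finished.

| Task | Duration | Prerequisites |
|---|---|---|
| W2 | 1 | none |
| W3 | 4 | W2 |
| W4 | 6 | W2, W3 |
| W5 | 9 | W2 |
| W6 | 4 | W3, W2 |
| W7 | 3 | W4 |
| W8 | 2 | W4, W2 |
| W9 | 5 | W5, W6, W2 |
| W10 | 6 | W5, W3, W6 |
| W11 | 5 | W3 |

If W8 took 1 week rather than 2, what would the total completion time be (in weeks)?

16

The binding path is W2→W5→W10 = 1+9+6 = 16; finish at 16 weeks.
W8 is off the critical path — its longest chain is 13 weeks, giving 3 of slack.
That remains the longest chain; total 16 weeks.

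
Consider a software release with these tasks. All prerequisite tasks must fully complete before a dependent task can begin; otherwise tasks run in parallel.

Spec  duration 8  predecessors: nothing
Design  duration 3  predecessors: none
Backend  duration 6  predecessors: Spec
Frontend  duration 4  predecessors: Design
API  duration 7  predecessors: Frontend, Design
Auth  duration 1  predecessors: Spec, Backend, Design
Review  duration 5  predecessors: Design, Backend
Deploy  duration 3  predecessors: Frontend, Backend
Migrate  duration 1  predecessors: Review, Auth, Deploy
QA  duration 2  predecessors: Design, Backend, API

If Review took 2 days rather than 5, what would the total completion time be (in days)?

18

As given, the longest chain is Spec→Backend→Review→Migrate = 8+6+5+1 = 20, so the finish is 20 days.
Since Review is critical, the -3 change carries straight to that chain (now 17 days).
Now Spec→Backend→Deploy→Migrate = 8+6+3+1 = 18 is longest, so the finish becomes 18 days.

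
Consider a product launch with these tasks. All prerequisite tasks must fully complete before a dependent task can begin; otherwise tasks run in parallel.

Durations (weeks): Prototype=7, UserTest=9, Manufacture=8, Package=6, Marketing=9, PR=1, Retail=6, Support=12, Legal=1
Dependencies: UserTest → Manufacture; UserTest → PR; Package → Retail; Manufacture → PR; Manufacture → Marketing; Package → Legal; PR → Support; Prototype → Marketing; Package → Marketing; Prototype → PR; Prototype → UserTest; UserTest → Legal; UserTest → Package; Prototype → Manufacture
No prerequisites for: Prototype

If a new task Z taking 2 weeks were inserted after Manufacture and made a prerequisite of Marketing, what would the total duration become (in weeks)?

37

Originally the job takes 37 weeks.
With Z inserted, Marketing now waits for max(Package, Manufacture, Prototype, Z).
New critical path: Prototype→UserTest→Manufacture→PR→Support = 7+9+8+1+12 = 37 ⇒ 37 weeks.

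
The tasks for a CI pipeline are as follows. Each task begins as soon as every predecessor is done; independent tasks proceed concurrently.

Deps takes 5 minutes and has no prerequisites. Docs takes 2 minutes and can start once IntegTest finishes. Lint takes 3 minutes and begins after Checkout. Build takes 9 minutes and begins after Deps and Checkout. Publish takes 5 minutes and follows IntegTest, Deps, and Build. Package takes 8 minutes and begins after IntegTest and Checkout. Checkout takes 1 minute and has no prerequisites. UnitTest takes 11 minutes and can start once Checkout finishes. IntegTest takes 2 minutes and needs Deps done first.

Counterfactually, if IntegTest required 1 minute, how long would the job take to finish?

19

The binding path is Deps→Build→Publish = 5+9+5 = 19; finish at 19 minutes.
IntegTest is off the critical path — its longest chain is 15 minutes, giving 4 of slack.
The critical path is still Deps→Build→Publish; finish is now 19 minutes.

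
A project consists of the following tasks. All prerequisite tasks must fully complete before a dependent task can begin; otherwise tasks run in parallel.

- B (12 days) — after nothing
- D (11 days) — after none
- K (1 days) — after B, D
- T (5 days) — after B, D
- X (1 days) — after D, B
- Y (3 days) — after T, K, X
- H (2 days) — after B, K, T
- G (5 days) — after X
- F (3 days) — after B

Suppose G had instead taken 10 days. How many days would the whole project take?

Critical path before the change: B→T→Y = 12+5+3 = 20 giving 20 days.
The longest path through G is only 18 days, so G has float 2.
Now B→X→G = 12+1+10 = 23 is longest, so the finish becomes 23 days.

23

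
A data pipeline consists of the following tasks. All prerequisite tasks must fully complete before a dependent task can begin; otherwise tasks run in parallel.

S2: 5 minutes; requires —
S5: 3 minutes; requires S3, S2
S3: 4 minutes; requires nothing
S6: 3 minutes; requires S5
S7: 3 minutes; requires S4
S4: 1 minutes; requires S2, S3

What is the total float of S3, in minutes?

Critical path: S2→S5→S6 = 5+3+3 = 11, so the finish is 11 minutes.
The longest chain containing S3 totals 10 minutes.
So S3 can slip 5 − 4 = 1 minute.

1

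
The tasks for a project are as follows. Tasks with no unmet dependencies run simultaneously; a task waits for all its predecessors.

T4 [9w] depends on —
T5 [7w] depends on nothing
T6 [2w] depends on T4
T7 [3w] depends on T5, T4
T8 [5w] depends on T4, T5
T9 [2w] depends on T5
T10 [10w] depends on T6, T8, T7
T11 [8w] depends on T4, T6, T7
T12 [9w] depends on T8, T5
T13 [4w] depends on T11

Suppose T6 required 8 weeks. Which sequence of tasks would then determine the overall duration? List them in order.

Critical path before the change: T4→T7→T11→T13 = 9+3+8+4 = 24 giving 24 weeks.
T6 is off the critical path — its longest chain is 23 weeks, giving 1 of slack.
New critical path: T4→T6→T11→T13 = 9+8+8+4 = 29 ⇒ 29 weeks.

T4, T6, T11, T13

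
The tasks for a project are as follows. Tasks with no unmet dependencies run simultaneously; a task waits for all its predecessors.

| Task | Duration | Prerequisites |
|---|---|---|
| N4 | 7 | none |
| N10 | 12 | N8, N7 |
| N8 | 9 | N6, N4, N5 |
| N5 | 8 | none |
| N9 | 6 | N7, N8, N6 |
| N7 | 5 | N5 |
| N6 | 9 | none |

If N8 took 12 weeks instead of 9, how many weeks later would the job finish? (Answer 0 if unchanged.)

Critical path before the change: N6→N8→N10 = 9+9+12 = 30 giving 30 weeks.
N8 lies on that path, so at 12 weeks the path becomes 33 weeks.
That remains the longest chain; total 33 weeks.
Change in finish: 33 − 30 = +3 weeks.

3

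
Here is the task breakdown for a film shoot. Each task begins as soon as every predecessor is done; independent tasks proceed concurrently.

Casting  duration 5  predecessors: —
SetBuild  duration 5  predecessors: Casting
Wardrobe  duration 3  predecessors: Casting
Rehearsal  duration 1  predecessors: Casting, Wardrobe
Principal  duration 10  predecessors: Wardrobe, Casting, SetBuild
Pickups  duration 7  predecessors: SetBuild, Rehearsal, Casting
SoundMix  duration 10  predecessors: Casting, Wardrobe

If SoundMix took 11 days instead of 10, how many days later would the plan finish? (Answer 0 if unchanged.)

0

The binding path is Casting→SetBuild→Principal = 5+5+10 = 20; finish at 20 days.
SoundMix is off the critical path — its longest chain is 18 days, giving 2 of slack.
No other chain overtakes it, so the finish is 20 days.
Change in finish: 20 − 20 = +0 days.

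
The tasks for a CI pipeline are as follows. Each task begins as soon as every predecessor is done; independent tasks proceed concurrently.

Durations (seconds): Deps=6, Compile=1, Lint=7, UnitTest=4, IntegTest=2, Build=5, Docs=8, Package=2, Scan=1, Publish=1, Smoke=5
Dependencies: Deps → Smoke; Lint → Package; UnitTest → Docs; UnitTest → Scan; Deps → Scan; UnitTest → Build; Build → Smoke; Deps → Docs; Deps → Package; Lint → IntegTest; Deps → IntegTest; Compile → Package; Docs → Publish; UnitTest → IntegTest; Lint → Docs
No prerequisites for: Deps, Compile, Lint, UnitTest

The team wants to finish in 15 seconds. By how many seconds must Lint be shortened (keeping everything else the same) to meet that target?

1

Current finish: 16 seconds; target: 15.
Lint is on every critical path, so each second cut from Lint cuts the finish by one (this holds down to a finish of 15).
Need 16 − 15 = 1 second off Lint → Lint becomes 6 seconds, finish becomes 15.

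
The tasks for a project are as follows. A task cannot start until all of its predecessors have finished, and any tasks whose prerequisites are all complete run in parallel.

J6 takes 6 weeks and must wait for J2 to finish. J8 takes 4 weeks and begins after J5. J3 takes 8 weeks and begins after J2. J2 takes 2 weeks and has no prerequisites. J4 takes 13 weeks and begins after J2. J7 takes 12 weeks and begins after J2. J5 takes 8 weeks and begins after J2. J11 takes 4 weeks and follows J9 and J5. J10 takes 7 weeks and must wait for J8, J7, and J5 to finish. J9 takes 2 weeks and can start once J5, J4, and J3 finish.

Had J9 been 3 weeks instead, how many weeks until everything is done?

As given, the longest chain is J2→J4→J9→J11 = 2+13+2+4 = 21, so the finish is 21 weeks.
J9 lies on that path, so at 3 weeks the path becomes 22 weeks.
The critical path is still J2→J4→J9→J11; finish is now 22 weeks.

22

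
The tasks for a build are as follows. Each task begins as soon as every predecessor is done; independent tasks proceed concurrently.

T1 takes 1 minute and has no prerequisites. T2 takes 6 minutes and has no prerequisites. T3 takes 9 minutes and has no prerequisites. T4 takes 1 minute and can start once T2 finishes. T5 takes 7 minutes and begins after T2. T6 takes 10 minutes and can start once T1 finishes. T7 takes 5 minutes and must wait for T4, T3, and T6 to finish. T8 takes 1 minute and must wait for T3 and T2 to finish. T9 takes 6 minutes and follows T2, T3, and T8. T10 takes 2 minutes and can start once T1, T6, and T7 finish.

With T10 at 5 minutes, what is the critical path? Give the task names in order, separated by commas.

The binding path is T1→T6→T7→T10 = 1+10+5+2 = 18; finish at 18 minutes.
Since T10 is critical, the +3 change carries straight to that chain (now 21 minutes).
No other chain overtakes it, so the finish is 21 minutes.

T1, T6, T7, T10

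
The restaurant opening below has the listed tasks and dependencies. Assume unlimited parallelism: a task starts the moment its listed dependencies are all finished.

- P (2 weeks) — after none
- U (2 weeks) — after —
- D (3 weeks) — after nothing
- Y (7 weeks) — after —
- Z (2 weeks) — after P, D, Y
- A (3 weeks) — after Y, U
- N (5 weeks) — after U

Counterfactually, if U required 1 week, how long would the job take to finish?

Critical path before the change: Y→A = 7+3 = 10 giving 10 weeks.
U has 3 weeks of float (longest path through it is 7).
The critical path is still Y→A; finish is now 10 weeks.

10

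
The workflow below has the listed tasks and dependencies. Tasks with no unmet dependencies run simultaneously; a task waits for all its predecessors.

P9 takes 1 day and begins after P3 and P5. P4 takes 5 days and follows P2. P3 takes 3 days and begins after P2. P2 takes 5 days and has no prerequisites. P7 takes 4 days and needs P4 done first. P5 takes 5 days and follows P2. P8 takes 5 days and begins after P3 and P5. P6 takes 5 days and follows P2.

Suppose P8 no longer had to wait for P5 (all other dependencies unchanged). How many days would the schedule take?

14

Before: longest chain P2→P5→P8 = 5+5+5 = 15, finish 15.
Without P5→P8, P8's earliest start moves from 10 to 8.
The longest chain is now P2→P4→P7 = 5+5+4 = 14, so the schedule takes 14 days.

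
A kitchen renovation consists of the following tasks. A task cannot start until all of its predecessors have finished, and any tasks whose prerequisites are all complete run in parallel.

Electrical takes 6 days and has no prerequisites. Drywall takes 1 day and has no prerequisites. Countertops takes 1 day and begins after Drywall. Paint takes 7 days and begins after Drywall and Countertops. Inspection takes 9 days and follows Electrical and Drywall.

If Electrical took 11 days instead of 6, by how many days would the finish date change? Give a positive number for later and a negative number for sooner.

The binding path is Electrical→Inspection = 6+9 = 15; finish at 15 days.
Electrical is on the critical path; changing it to 11 makes that path 20 days.
The critical path is still Electrical→Inspection; finish is now 20 days.
Change in finish: 20 − 15 = +5 days.

5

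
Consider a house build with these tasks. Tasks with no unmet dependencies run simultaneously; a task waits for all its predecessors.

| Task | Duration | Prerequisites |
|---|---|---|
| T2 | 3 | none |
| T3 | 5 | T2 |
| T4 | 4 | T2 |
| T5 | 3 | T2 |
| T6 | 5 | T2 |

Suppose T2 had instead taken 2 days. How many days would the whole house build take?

7

As given, the longest chain is T2→T3 = 3+5 = 8, so the finish is 8 days.
Since T2 is critical, the -1 change carries straight to that chain (now 7 days).
That remains the longest chain; total 7 days.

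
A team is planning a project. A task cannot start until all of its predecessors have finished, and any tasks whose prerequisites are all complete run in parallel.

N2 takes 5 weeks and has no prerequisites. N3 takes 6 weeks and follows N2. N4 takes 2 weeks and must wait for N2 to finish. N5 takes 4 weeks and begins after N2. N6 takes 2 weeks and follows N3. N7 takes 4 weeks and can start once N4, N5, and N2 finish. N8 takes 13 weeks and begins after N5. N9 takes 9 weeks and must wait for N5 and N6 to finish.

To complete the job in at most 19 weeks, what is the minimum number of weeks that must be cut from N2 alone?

3

Current finish: 22 weeks; target: 19.
N2 is on every critical path, so each week cut from N2 cuts the finish by one (this holds down to a finish of 18).
Need 22 − 19 = 3 weeks off N2 → N2 becomes 2 weeks, finish becomes 19.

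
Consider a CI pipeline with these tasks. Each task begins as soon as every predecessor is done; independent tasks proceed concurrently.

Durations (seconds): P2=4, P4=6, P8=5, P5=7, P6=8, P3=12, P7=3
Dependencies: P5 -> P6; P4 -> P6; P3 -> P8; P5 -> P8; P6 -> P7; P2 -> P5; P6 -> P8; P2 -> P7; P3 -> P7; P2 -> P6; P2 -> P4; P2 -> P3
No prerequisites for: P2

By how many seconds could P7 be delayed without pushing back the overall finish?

2

Critical path: P2→P5→P6→P8 = 4+7+8+5 = 24, so the finish is 24 seconds.
P7 finishes as early as 22 and must finish by 24.
Slack of P7 = 21 − 19 = 2 seconds.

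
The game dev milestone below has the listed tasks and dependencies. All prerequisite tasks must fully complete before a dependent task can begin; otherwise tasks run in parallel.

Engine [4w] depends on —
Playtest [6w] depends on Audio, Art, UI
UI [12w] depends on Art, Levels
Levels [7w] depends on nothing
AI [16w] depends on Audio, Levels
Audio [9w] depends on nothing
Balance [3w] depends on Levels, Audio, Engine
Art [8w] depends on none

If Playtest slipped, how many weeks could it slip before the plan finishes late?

The longest chain is Art→UI→Playtest = 8+12+6 = 26; overall finish 26 weeks.
Longest path through Playtest: 26 weeks (earliest finish 26, latest finish 26).
So Playtest can slip 26 − 26 = 0 weeks.

0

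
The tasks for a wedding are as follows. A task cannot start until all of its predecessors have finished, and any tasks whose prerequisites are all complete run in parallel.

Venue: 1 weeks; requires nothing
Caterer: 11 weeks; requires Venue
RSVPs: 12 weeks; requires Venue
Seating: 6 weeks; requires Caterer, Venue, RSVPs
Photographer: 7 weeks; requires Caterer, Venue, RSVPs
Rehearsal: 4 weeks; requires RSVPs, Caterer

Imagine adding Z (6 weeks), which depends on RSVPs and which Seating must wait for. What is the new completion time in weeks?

Originally the schedule takes 20 weeks.
With Z inserted, Seating now waits for max(Caterer, Venue, RSVPs, Z).
New critical path: Venue→RSVPs→Z→Seating = 1+12+6+6 = 25 ⇒ 25 weeks.

25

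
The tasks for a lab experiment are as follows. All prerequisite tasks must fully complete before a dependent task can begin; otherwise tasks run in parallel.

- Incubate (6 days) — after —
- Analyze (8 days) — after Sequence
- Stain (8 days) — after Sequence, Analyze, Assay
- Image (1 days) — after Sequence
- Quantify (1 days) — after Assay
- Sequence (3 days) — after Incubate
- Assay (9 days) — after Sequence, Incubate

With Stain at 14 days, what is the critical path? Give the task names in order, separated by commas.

Incubate, Sequence, Assay, Stain

The binding path is Incubate→Sequence→Assay→Stain = 6+3+9+8 = 26; finish at 26 days.
Stain lies on that path, so at 14 days the path becomes 32 days.
The critical path is still Incubate→Sequence→Assay→Stain; finish is now 32 days.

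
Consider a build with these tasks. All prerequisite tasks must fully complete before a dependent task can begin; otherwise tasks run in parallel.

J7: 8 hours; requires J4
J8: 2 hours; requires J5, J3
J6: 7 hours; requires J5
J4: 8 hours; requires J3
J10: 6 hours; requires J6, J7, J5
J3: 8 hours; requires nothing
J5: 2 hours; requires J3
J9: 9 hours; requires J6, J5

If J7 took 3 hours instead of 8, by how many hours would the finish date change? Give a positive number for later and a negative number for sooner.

The binding path is J3→J4→J7→J10 = 8+8+8+6 = 30; finish at 30 hours.
Since J7 is critical, the -5 change carries straight to that chain (now 25 hours).
Now J3→J5→J6→J9 = 8+2+7+9 = 26 is longest, so the finish becomes 26 hours.
Change in finish: 26 − 30 = -4 hours.

-4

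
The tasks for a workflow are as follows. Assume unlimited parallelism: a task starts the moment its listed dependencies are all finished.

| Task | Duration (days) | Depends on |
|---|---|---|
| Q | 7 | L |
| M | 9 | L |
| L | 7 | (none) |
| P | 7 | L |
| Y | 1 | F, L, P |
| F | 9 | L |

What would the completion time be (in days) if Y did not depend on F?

16

With the dependency in place, L→F→Y = 7+9+1 = 17 sets the finish at 17 days.
Without F→Y, Y's earliest start moves from 16 to 14.
The longest chain is now L→F = 7+9 = 16, so the workflow takes 16 days.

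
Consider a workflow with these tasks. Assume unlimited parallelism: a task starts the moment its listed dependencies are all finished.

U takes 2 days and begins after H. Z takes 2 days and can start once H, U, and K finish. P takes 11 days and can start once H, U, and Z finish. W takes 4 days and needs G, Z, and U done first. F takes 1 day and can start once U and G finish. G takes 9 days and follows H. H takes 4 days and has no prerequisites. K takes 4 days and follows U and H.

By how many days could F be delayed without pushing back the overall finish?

9

The longest chain is H→U→K→Z→P = 4+2+4+2+11 = 23; overall finish 23 days.
Longest path through F: 14 days (earliest finish 14, latest finish 23).
So F can slip 23 − 14 = 9 days.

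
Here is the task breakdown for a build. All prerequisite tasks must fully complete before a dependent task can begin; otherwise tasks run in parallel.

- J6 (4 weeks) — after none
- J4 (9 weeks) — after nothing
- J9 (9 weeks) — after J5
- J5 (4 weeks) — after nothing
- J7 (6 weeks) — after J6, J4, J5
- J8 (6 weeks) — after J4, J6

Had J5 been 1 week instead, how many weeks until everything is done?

15

Critical path before the change: J4→J7 = 9+6 = 15 giving 15 weeks.
The longest path through J5 is only 13 weeks, so J5 has float 2.
The critical path is still J4→J7; finish is now 15 weeks.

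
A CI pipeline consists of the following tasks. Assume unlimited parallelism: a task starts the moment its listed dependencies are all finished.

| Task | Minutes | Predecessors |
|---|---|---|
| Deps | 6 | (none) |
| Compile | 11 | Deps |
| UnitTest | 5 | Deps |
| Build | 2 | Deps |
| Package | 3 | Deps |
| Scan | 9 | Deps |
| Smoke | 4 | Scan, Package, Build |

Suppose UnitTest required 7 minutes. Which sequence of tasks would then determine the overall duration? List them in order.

Deps, Scan, Smoke

Baseline: Deps→Scan→Smoke = 6+9+4 = 19 → 19 minutes.
The longest path through UnitTest is only 11 minutes, so UnitTest has float 8.
The critical path is still Deps→Scan→Smoke; finish is now 19 minutes.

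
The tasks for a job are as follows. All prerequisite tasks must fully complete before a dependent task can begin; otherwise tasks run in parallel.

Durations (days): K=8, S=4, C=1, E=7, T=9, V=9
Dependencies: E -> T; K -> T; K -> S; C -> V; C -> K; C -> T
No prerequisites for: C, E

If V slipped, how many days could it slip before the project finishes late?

8

The longest chain is C→K→T = 1+8+9 = 18; overall finish 18 days.
Longest path through V: 10 days (earliest finish 10, latest finish 18).
Slack of V = 9 − 1 = 8 days.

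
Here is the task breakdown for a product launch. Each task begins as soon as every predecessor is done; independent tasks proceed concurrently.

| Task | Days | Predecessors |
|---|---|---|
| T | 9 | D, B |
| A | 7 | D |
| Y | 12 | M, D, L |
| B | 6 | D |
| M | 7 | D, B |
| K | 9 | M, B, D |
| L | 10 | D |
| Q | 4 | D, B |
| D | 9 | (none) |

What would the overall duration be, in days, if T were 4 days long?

34

Baseline: D→B→M→Y = 9+6+7+12 = 34 → 34 days.
T is off the critical path — its longest chain is 24 days, giving 10 of slack.
The critical path is still D→B→M→Y; finish is now 34 days.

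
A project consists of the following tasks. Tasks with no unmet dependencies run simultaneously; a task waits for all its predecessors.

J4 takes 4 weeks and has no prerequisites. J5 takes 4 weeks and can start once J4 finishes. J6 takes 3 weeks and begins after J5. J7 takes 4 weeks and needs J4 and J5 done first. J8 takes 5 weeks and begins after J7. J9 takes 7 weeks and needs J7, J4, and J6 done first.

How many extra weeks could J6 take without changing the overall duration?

1

Critical path: J4→J5→J7→J9 = 4+4+4+7 = 19, so the finish is 19 weeks.
J6 finishes as early as 11 and must finish by 12.
Float = 19 − 18 = 1.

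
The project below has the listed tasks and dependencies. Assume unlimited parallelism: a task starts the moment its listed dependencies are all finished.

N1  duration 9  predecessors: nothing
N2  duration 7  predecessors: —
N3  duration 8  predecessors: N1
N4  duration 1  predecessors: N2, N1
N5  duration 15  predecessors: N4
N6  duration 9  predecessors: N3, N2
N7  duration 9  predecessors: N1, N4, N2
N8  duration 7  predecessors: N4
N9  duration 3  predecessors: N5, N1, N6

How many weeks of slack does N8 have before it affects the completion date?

N1→N3→N6→N9 = 9+8+9+3 = 29 sets the makespan at 29 weeks.
N8 finishes as early as 17 and must finish by 29.
Slack of N8 = 22 − 10 = 12 weeks.

12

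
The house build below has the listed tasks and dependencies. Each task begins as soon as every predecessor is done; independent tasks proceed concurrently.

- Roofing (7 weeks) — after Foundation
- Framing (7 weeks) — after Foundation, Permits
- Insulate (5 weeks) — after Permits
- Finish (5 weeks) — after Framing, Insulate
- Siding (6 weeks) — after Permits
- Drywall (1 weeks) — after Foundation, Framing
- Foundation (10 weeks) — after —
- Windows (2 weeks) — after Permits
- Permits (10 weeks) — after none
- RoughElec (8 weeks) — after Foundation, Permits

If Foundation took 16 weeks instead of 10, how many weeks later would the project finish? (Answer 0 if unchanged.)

The binding path is Foundation→Framing→Finish = 10+7+5 = 22; finish at 22 weeks.
Foundation is on the critical path; changing it to 16 makes that path 28 weeks.
No other chain overtakes it, so the finish is 28 weeks.
Change in finish: 28 − 22 = +6 weeks.

6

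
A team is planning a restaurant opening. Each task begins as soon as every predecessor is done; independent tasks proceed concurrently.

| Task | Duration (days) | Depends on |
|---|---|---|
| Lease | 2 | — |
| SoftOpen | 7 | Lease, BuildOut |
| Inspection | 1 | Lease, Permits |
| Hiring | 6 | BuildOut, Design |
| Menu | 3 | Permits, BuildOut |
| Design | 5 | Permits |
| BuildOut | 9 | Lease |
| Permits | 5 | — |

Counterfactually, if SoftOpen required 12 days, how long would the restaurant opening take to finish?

Critical path before the change: Lease→BuildOut→SoftOpen = 2+9+7 = 18 giving 18 days.
SoftOpen is on the critical path; changing it to 12 makes that path 23 days.
No other chain overtakes it, so the finish is 23 days.

23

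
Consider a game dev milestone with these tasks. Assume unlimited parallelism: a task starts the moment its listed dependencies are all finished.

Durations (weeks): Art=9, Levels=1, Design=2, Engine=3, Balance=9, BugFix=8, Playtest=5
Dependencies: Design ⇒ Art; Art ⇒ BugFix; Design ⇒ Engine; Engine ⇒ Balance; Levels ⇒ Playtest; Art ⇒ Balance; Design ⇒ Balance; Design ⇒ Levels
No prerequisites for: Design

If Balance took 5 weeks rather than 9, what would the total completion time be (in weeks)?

19

As given, the longest chain is Design→Art→Balance = 2+9+9 = 20, so the finish is 20 weeks.
Since Balance is critical, the -4 change carries straight to that chain (now 16 weeks).
New critical path: Design→Art→BugFix = 2+9+8 = 19 ⇒ 19 weeks.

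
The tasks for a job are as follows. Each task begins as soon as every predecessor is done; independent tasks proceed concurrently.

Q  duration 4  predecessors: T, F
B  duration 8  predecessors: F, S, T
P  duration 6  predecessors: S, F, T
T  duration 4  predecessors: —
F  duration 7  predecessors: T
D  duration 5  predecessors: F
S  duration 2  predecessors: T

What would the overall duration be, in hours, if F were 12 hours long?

Baseline: T→F→B = 4+7+8 = 19 → 19 hours.
F lies on that path, so at 12 hours the path becomes 24 hours.
No other chain overtakes it, so the finish is 24 hours.

24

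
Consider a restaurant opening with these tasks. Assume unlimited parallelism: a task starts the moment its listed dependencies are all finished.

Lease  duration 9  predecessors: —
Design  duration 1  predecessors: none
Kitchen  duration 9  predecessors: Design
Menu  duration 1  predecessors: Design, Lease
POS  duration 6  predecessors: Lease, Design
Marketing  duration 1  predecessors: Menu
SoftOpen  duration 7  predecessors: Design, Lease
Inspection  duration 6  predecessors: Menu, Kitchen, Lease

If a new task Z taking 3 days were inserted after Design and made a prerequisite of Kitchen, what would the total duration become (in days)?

19

Originally the job takes 16 days.
With Z inserted, Kitchen now waits for max(Design, Z).
New critical path: Design→Z→Kitchen→Inspection = 1+3+9+6 = 19 ⇒ 19 days.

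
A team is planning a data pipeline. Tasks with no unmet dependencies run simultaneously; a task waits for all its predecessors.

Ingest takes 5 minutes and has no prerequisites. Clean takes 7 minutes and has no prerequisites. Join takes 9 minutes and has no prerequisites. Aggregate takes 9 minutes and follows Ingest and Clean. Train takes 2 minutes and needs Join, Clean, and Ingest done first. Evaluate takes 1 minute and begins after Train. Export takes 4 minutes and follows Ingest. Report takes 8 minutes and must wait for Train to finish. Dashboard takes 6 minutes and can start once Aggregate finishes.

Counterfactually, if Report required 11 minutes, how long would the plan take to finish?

22

As given, the longest chain is Clean→Aggregate→Dashboard = 7+9+6 = 22, so the finish is 22 minutes.
The longest path through Report is only 19 minutes, so Report has float 3.
That remains the longest chain; total 22 minutes.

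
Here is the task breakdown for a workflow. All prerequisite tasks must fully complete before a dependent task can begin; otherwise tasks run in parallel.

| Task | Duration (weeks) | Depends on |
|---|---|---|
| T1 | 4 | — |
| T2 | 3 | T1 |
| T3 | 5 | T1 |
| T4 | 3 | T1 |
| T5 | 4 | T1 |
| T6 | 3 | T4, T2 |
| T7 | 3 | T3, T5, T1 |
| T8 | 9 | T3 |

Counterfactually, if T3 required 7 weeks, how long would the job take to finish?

20

Critical path before the change: T1→T3→T8 = 4+5+9 = 18 giving 18 weeks.
T3 lies on that path, so at 7 weeks the path becomes 20 weeks.
That remains the longest chain; total 20 weeks.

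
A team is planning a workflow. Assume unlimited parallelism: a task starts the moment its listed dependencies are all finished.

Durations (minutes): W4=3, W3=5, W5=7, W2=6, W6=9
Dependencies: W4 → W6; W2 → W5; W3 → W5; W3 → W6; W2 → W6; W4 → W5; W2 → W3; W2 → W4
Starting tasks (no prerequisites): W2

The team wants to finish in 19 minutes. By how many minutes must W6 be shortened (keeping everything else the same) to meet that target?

1

Current finish: 20 minutes; target: 19.
W6 is on every critical path, so each minute cut from W6 cuts the finish by one (this holds down to a finish of 18).
Need 20 − 19 = 1 minute off W6 → W6 becomes 8 minutes, finish becomes 19.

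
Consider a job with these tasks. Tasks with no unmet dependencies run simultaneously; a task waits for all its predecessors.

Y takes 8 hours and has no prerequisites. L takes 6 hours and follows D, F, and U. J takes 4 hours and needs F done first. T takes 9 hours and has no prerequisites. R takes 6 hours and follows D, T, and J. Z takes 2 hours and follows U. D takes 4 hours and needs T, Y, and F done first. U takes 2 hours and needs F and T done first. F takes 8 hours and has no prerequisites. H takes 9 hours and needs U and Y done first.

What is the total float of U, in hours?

0

T→U→H = 9+2+9 = 20 sets the makespan at 20 hours.
Longest path through U: 20 hours (earliest finish 11, latest finish 11).
Float = 20 − 20 = 0.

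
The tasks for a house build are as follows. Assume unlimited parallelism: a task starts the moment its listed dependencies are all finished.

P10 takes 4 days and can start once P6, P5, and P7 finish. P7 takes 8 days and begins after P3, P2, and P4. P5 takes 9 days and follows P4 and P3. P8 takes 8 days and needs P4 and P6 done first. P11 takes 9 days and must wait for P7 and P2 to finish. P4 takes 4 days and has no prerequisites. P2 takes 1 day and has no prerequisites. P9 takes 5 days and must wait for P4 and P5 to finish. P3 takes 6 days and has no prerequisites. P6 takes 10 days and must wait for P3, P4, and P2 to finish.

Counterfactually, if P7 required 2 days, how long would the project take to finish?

24

The binding path is P3→P6→P8 = 6+10+8 = 24; finish at 24 days.
P7 has 1 day of float (longest path through it is 23).
The critical path is still P3→P6→P8; finish is now 24 days.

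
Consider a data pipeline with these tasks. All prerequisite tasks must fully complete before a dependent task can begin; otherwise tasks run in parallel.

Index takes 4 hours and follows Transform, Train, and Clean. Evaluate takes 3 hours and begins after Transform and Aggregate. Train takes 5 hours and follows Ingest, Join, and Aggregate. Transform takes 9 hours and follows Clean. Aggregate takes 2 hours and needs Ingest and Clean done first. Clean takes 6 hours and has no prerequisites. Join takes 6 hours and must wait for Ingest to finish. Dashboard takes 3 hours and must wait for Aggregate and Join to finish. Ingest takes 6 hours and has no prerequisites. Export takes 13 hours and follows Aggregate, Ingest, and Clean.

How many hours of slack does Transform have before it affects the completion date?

Critical path: Ingest→Join→Train→Index = 6+6+5+4 = 21, so the finish is 21 hours.
The longest chain containing Transform totals 19 hours.
So Transform can slip 17 − 15 = 2 hours.

2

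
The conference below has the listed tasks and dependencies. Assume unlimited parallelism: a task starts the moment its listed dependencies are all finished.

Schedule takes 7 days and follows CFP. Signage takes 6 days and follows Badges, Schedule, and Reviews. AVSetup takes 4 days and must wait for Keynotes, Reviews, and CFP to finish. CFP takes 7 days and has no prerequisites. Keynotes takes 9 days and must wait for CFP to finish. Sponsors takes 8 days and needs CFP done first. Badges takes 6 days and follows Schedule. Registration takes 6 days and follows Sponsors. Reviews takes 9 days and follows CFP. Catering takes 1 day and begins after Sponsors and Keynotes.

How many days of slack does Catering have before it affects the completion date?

CFP→Schedule→Badges→Signage = 7+7+6+6 = 26 sets the makespan at 26 days.
The longest chain containing Catering totals 17 days.
Float = 26 − 17 = 9.

9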